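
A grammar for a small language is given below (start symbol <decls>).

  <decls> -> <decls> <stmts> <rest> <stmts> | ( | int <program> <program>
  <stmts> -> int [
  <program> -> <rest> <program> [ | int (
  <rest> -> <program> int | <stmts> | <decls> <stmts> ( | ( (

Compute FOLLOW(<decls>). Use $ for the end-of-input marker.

{ $, int }

<decls> is the start symbol, so $ ∈ FOLLOW(<decls>).
In <decls> -> <decls> <stmts> <rest> <stmts>: add FIRST(<stmts> <rest> <stmts>) = { int }.
In <rest> -> <decls> <stmts> (: add FIRST(<stmts> () = { int }.
Union: FOLLOW(<decls>) = { $, int }.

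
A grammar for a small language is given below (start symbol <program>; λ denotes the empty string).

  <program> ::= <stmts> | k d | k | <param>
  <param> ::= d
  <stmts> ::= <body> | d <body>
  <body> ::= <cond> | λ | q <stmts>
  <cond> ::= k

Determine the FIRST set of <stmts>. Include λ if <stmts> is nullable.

{ d, k, q, λ }

From <stmts> ::= <body>: add FIRST(<body>) = { k, q, λ } (including λ since <body> is nullable).
<stmts> ::= d <body> contributes {d}.
Union: FIRST(<stmts>) = { d, k, q, λ }.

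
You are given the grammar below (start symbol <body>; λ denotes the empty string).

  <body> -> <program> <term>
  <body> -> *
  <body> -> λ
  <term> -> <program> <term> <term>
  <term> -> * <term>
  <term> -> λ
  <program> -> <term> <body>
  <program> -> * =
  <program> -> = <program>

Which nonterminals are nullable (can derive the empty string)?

{ <body>, <program>, <term> }

Directly nullable (have an λ-production): <body>, <term>.
<program> -> <term> <body> with every symbol nullable, so <program> is nullable.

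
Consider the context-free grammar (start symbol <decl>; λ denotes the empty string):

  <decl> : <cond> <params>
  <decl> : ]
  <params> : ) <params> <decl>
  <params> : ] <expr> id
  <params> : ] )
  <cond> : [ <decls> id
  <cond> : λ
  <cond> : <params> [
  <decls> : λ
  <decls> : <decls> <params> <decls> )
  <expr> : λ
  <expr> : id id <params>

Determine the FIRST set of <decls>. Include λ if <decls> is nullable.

{ ), ], λ }

<decls> : λ contributes λ.
From <decls> : <decls> <params> <decls> ): <decls> nullable, take FIRST(<decls>) ∪ FIRST(<params>) = { ), ] }.
Union: FIRST(<decls>) = { ), ], λ }.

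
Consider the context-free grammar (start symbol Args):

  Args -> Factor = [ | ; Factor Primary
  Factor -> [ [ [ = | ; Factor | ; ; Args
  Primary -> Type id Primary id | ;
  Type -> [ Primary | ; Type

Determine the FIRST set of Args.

From Args -> Factor = [: add FIRST(Factor) = { ;, [ }.
Args -> ; Factor Primary contributes {;}.
Union: FIRST(Args) = { ;, [ }.

{ ;, [ }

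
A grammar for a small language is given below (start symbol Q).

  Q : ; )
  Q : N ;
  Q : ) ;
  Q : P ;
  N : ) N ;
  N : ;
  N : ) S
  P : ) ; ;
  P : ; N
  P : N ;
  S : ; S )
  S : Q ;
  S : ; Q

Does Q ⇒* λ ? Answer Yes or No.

No

No nonterminal in this grammar is nullable.
No production of Q has an RHS whose symbols are all nullable, so Q is not nullable.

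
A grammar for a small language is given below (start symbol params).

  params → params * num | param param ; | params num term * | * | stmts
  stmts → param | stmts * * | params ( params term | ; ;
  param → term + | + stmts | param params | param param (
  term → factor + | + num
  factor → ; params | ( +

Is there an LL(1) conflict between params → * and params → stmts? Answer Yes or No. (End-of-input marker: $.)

FIRST(*) = { * } and FIRST(stmts) = { (, *, +, ; }.
Both contain *, so the two alternatives are not disjoint — LL(1) conflict.

Yes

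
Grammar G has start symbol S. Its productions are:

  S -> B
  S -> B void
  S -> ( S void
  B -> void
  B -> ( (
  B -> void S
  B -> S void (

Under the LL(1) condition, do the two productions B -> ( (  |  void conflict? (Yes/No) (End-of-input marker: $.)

No

FIRST(( () = { ( } and FIRST(void) = { void }.
The FIRST sets are disjoint and neither alternative is nullable — no conflict.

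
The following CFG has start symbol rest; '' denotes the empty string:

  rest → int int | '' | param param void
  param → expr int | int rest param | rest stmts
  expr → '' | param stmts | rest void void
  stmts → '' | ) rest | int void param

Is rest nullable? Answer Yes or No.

Yes

rest has an ''-production, so rest ⇒ ''.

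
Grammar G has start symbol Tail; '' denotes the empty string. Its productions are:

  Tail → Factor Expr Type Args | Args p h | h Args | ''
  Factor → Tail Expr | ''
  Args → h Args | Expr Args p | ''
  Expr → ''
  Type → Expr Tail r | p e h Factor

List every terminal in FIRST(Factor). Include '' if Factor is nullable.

From Factor → Tail Expr: Tail, Expr nullable, take FIRST(Tail) ∪ FIRST(Expr) = { h, p, r }; also '' since the whole RHS is nullable.
Factor → '' contributes ''.
Union: FIRST(Factor) = { h, p, r, '' }.

{ h, p, r, '' }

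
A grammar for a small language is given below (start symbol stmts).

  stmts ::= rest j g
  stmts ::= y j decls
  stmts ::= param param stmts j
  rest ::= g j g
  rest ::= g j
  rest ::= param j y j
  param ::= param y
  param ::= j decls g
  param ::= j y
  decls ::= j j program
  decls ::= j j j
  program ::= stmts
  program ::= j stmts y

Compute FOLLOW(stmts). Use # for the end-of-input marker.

{ #, g, j, y }

stmts is the start symbol, so # ∈ FOLLOW(stmts).
In stmts ::= param param stmts j: add FIRST(j) = { j }.
In program ::= stmts: stmts is at the end, add FOLLOW(program) = { #, g, j, y }.
In program ::= j stmts y: add FIRST(y) = { y }.
Union: FOLLOW(stmts) = { #, g, j, y }.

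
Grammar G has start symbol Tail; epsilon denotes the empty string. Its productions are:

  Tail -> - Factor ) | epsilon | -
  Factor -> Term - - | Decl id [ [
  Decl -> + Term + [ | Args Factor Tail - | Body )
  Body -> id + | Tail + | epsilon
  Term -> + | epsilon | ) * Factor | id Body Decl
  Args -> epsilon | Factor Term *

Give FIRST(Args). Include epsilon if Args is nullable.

{ ), +, -, id, epsilon }

Args -> epsilon contributes epsilon.
From Args -> Factor Term *: add FIRST(Factor) = { ), +, -, id }.
Union: FIRST(Args) = { ), +, -, id, epsilon }.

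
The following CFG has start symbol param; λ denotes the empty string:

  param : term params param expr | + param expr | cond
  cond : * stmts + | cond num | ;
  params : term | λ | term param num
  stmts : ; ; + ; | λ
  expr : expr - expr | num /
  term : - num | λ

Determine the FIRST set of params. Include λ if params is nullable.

From params : term: add FIRST(term) = { -, λ } (including λ since term is nullable).
params : λ contributes λ.
From params : term param num: term nullable, take FIRST(term) ∪ FIRST(param) = { *, +, -, ; }.
Union: FIRST(params) = { *, +, -, ;, λ }.

{ *, +, -, ;, λ }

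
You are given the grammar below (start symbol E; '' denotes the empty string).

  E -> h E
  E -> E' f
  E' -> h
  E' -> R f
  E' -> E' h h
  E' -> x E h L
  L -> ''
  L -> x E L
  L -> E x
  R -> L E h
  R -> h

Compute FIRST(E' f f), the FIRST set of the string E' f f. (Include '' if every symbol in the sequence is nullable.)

{ h, x }

Add FIRST(E') = { h, x }; E' is not nullable, stop.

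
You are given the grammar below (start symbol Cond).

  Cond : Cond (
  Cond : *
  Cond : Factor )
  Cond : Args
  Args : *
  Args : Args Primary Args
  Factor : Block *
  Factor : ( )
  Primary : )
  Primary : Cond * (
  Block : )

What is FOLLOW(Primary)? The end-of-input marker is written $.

{ * }

In Args : Args Primary Args: add FIRST(Args) = { * }.
Union: FOLLOW(Primary) = { * }.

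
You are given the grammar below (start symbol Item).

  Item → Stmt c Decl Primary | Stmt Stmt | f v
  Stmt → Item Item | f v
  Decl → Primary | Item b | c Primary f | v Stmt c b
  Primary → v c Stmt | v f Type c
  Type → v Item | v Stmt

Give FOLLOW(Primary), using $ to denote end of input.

In Item → Stmt c Decl Primary: Primary is at the end, add FOLLOW(Item) = { $, b, c, f, v }.
In Decl → Primary: Primary is at the end, add FOLLOW(Decl) = { v }.
In Decl → c Primary f: add FIRST(f) = { f }.
Union: FOLLOW(Primary) = { $, b, c, f, v }.

{ $, b, c, f, v }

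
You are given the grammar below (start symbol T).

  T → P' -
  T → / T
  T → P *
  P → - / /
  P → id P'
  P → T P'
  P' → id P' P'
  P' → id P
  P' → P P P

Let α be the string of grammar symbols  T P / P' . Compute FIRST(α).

Add FIRST(T) = { -, /, id }; T is not nullable, stop.

{ -, /, id }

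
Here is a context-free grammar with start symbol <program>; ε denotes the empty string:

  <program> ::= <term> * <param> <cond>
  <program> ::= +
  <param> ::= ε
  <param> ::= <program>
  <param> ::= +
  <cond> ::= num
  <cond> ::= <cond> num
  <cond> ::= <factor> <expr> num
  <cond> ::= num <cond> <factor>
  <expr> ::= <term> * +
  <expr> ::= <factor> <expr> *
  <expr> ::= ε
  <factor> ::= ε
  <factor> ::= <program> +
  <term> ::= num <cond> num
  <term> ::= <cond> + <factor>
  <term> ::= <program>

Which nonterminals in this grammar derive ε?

Directly nullable (have an ε-production): <param>, <expr>, <factor>.
No other nonterminal has a production whose RHS symbols are all nullable.

{ <expr>, <factor>, <param> }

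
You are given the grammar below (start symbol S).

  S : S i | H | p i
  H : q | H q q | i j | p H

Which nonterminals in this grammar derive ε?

No nonterminal has an empty production or an RHS whose symbols are all nullable.

{ } (none)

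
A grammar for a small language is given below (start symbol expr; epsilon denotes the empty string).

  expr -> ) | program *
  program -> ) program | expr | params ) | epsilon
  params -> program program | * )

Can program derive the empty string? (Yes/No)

program has an epsilon-production, so program ⇒ epsilon.

Yes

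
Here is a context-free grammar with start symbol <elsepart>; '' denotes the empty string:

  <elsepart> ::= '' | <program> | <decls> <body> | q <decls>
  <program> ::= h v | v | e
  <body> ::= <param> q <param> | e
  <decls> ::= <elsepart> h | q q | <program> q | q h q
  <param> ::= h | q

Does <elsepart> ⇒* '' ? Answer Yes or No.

<elsepart> has an ''-production, so <elsepart> ⇒ ''.

Yes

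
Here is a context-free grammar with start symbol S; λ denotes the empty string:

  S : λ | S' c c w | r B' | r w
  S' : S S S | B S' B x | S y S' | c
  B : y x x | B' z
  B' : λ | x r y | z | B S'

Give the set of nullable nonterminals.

{ B', S, S' }

Directly nullable (have an λ-production): S, B'.
S' : S S S with every symbol nullable, so S' is nullable.
No other nonterminal has a production whose RHS symbols are all nullable.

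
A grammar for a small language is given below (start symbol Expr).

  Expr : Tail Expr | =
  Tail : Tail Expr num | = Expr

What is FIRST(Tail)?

{ = }

From Tail : Tail Expr num: add FIRST(Tail) = { = }.
Tail : = Expr contributes {=}.
Union: FIRST(Tail) = { = }.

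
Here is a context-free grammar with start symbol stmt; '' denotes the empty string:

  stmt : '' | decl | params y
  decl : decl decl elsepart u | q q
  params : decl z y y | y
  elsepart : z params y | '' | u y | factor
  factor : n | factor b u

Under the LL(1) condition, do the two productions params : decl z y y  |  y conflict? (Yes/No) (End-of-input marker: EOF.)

No

FIRST(decl z y y) = { q } and FIRST(y) = { y }.
The FIRST sets are disjoint and neither alternative is nullable — no conflict.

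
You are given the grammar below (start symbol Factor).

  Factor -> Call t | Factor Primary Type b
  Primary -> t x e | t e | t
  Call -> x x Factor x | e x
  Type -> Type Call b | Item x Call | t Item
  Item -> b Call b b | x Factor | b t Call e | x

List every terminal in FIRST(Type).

{ b, t, x }

From Type -> Type Call b: add FIRST(Type) = { b, t, x }.
From Type -> Item x Call: add FIRST(Item) = { b, x }.
Type -> t Item contributes {t}.
Union: FIRST(Type) = { b, t, x }.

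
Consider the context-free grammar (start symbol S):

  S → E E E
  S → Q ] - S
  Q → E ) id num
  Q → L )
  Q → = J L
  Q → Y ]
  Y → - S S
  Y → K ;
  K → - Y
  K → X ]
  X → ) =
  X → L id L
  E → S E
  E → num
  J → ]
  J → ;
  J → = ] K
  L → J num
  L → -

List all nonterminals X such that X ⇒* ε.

No nonterminal has an empty production or an RHS whose symbols are all nullable.

{ } (none)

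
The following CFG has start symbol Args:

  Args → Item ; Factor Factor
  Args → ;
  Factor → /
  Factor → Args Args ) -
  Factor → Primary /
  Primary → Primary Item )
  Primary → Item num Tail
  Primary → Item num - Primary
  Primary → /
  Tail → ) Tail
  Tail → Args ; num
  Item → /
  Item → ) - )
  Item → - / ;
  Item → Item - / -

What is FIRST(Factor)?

Factor → / contributes {/}.
From Factor → Args Args ) -: add FIRST(Args) = { ), -, /, ; }.
From Factor → Primary /: add FIRST(Primary) = { ), -, / }.
Union: FIRST(Factor) = { ), -, /, ; }.

{ ), -, /, ; }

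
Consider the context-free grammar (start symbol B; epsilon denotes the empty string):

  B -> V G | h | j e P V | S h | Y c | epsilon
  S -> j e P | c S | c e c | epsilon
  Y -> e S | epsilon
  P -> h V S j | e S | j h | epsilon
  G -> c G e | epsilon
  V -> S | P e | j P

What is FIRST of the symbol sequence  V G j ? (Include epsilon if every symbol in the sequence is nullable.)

{ c, e, h, j }

Add FIRST(V)\{epsilon} = { c, e, h, j }; V is nullable, continue.
Add FIRST(G)\{epsilon} = { c }; G is nullable, continue.
j is a terminal; add {j} and stop.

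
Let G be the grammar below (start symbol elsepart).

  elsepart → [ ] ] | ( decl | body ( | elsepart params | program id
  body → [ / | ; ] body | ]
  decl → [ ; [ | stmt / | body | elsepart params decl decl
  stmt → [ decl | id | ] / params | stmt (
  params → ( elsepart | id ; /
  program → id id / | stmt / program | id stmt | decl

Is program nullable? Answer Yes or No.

No nonterminal in this grammar is nullable.
No production of program has an RHS whose symbols are all nullable, so program is not nullable.

No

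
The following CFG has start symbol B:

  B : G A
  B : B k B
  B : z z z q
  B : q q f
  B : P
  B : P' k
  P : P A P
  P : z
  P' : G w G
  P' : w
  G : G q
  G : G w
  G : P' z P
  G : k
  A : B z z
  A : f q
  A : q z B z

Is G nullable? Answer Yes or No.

No nonterminal in this grammar is nullable.
No production of G has an RHS whose symbols are all nullable, so G is not nullable.

No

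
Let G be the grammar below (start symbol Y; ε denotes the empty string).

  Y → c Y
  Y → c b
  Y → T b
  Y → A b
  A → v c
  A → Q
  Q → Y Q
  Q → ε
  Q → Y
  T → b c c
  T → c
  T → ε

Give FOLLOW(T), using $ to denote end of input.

In Y → T b: add FIRST(b) = { b }.
Union: FOLLOW(T) = { b }.

{ b }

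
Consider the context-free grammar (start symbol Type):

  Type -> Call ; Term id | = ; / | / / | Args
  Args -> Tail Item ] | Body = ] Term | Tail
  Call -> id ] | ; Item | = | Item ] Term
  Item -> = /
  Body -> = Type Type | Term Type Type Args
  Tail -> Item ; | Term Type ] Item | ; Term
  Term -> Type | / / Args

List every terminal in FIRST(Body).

Body -> = Type Type contributes {=}.
From Body -> Term Type Type Args: add FIRST(Term) = { /, ;, =, id }.
Union: FIRST(Body) = { /, ;, =, id }.

{ /, ;, =, id }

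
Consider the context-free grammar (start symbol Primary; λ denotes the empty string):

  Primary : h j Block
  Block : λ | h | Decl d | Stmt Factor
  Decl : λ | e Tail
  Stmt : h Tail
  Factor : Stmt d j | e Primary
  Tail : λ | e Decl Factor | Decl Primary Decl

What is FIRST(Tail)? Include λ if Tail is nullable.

{ e, h, λ }

Tail : λ contributes λ.
Tail : e Decl Factor contributes {e}.
From Tail : Decl Primary Decl: Decl nullable, take FIRST(Decl) ∪ FIRST(Primary) = { e, h }.
Union: FIRST(Tail) = { e, h, λ }.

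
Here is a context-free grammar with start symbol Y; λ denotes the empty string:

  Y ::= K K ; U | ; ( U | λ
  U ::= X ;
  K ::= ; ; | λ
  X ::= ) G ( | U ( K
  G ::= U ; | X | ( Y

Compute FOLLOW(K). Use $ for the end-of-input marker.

{ (, ; }

In Y ::= K K ; U: add FIRST(K ; U) = { ; }.
In Y ::= K K ; U: add FIRST(; U) = { ; }.
In X ::= U ( K: K is at the end, add FOLLOW(X) = { (, ; }.
Union: FOLLOW(K) = { (, ; }.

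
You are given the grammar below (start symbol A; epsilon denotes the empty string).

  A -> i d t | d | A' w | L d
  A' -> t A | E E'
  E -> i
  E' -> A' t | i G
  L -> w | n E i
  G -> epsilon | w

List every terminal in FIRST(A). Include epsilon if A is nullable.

{ d, i, n, t, w }

A -> i d t contributes {i}.
A -> d contributes {d}.
From A -> A' w: add FIRST(A') = { i, t }.
From A -> L d: add FIRST(L) = { n, w }.
Union: FIRST(A) = { d, i, n, t, w }.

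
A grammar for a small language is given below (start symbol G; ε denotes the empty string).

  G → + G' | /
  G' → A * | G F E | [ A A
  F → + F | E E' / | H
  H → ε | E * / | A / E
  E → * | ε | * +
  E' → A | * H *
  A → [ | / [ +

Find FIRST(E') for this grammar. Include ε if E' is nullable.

From E' → A: add FIRST(A) = { /, [ }.
E' → * H * contributes {*}.
Union: FIRST(E') = { *, /, [ }.

{ *, /, [ }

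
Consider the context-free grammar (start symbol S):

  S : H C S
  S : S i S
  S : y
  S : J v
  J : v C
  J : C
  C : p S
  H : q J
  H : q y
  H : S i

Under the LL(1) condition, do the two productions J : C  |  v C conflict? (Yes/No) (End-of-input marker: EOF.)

FIRST(C) = { p } and FIRST(v C) = { v }.
The FIRST sets are disjoint and neither alternative is nullable — no conflict.

No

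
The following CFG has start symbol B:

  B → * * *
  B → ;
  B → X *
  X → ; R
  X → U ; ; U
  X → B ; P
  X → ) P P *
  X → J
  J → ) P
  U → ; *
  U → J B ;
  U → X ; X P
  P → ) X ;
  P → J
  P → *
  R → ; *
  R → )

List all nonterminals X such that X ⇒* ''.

No nonterminal has an empty production or an RHS whose symbols are all nullable.

{ } (none)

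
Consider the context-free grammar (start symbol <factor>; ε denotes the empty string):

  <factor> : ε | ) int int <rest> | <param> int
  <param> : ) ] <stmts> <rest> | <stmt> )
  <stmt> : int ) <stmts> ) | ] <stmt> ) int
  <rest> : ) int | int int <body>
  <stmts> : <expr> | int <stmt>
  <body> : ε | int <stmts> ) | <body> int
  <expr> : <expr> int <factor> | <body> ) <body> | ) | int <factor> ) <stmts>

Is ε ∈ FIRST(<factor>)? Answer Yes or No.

<factor> has an ε-production, so <factor> ⇒ ε.

Yes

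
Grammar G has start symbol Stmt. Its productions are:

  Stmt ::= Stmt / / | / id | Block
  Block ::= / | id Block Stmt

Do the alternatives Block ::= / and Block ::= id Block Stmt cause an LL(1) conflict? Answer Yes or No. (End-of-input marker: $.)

No

FIRST(/) = { / } and FIRST(id Block Stmt) = { id }.
The FIRST sets are disjoint and neither alternative is nullable — no conflict.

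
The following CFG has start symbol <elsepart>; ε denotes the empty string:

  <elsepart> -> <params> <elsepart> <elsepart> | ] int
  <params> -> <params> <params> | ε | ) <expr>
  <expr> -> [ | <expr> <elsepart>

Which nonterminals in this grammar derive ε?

Directly nullable (have an ε-production): <params>.
No other nonterminal has a production whose RHS symbols are all nullable.

{ <params> }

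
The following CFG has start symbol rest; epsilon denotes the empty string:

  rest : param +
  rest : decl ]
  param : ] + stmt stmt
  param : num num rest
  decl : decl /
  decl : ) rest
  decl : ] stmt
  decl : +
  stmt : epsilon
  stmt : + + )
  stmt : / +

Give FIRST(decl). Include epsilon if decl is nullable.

From decl : decl /: add FIRST(decl) = { ), +, ] }.
decl : ) rest contributes {)}.
decl : ] stmt contributes {]}.
decl : + contributes {+}.
Union: FIRST(decl) = { ), +, ] }.

{ ), +, ] }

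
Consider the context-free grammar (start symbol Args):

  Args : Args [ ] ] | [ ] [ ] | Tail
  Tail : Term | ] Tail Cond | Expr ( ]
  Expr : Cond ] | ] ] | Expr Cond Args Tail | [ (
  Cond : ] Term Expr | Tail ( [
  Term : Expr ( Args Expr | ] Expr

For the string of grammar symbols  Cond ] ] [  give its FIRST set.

Add FIRST(Cond) = { [, ] }; Cond is not nullable, stop.

{ [, ] }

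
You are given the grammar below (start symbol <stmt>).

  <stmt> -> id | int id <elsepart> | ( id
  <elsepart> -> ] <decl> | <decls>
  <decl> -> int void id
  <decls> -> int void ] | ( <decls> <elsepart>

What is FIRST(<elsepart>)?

<elsepart> -> ] <decl> contributes {]}.
From <elsepart> -> <decls>: add FIRST(<decls>) = { (, int }.
Union: FIRST(<elsepart>) = { (, ], int }.

{ (, ], int }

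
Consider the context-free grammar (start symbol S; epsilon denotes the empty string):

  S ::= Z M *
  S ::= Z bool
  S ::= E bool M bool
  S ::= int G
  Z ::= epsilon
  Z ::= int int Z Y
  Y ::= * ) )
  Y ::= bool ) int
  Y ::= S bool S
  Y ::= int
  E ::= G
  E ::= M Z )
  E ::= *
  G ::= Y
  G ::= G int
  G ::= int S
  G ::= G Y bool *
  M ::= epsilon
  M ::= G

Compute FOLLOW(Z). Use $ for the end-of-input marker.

In S ::= Z M *: add FIRST(M *) = { ), *, bool, int }.
In S ::= Z bool: add FIRST(bool) = { bool }.
In Z ::= int int Z Y: add FIRST(Y) = { ), *, bool, int }.
In E ::= M Z ): add FIRST()) = { ) }.
Union: FOLLOW(Z) = { ), *, bool, int }.

{ ), *, bool, int }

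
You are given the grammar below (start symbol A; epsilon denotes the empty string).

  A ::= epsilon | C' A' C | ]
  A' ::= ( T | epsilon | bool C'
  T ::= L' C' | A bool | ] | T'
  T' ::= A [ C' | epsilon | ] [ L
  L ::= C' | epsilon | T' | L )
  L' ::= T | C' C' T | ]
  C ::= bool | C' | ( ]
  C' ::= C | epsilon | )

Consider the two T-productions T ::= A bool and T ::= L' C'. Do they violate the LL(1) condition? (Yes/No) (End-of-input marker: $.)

Yes

FIRST(A bool) = { (, ), ], bool } and FIRST(L' C') = { (, ), [, ], bool, epsilon }.
Both contain (, so the two alternatives are not disjoint — LL(1) conflict.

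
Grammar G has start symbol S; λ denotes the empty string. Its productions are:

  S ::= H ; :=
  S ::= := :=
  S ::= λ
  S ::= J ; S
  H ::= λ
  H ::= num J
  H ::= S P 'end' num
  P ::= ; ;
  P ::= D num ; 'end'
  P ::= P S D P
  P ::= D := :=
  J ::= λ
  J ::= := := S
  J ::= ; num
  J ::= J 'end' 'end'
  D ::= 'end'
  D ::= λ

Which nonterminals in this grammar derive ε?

{ D, H, J, S }

Directly nullable (have an λ-production): S, H, J, D.
No other nonterminal has a production whose RHS symbols are all nullable.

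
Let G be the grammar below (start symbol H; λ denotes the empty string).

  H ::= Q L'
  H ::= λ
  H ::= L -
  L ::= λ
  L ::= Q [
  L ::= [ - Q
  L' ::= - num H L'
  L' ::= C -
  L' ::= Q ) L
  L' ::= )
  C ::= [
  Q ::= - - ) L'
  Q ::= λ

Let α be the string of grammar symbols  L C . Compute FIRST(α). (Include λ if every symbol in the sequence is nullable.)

Add FIRST(L)\{λ} = { -, [ }; L is nullable, continue.
Add FIRST(C) = { [ }; C is not nullable, stop.

{ -, [ }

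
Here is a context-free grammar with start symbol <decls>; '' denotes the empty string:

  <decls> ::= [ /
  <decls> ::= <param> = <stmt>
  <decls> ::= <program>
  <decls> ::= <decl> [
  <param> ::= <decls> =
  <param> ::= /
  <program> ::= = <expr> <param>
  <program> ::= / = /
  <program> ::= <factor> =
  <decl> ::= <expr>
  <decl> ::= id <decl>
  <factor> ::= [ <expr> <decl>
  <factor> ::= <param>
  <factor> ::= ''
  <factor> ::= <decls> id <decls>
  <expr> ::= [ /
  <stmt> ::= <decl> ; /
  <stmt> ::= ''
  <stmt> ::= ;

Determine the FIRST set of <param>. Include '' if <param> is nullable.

From <param> ::= <decls> =: add FIRST(<decls>) = { /, =, [, id }.
<param> ::= / contributes {/}.
Union: FIRST(<param>) = { /, =, [, id }.

{ /, =, [, id }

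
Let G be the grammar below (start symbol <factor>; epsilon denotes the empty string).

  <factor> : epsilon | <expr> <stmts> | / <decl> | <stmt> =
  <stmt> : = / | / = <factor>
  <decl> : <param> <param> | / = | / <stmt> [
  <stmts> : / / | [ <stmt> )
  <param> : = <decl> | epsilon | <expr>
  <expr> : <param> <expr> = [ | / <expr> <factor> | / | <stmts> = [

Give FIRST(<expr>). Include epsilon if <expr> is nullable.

From <expr> : <param> <expr> = [: <param> nullable, take FIRST(<param>) ∪ FIRST(<expr>) = { /, =, [ }.
<expr> : / <expr> <factor> contributes {/}.
<expr> : / contributes {/}.
From <expr> : <stmts> = [: add FIRST(<stmts>) = { /, [ }.
Union: FIRST(<expr>) = { /, =, [ }.

{ /, =, [ }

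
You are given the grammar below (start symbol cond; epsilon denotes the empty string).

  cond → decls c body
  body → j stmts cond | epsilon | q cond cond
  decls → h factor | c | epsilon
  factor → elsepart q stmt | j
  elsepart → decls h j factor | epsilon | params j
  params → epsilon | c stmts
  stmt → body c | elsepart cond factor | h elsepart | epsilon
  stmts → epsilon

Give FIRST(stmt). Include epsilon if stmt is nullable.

{ c, h, j, q, epsilon }

From stmt → body c: body nullable, take FIRST(body) ∪ {c} = { c, j, q }.
From stmt → elsepart cond factor: elsepart nullable, take FIRST(elsepart) ∪ FIRST(cond) = { c, h, j }.
stmt → h elsepart contributes {h}.
stmt → epsilon contributes epsilon.
Union: FIRST(stmt) = { c, h, j, q, epsilon }.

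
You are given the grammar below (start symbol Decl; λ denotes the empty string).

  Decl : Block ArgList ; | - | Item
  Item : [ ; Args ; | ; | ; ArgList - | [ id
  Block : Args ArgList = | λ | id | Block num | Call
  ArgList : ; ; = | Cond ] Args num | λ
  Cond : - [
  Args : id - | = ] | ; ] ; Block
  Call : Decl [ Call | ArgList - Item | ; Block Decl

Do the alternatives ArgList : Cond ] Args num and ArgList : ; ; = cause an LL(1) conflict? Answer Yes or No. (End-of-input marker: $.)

No

FIRST(Cond ] Args num) = { - } and FIRST(; ; =) = { ; }.
The FIRST sets are disjoint and neither alternative is nullable — no conflict.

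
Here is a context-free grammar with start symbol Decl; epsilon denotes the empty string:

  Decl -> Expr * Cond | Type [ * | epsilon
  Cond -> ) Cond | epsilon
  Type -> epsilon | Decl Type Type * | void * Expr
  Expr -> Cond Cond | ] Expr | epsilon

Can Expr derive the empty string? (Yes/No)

Expr has an epsilon-production, so Expr ⇒ epsilon.

Yes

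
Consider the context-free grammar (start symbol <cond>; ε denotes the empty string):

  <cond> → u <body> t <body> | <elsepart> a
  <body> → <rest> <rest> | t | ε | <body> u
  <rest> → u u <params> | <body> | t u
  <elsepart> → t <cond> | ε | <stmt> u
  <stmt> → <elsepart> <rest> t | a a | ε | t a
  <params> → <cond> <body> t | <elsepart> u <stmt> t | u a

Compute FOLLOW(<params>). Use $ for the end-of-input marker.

In <rest> → u u <params>: <params> is at the end, add FOLLOW(<rest>) = { $, a, t, u }.
Union: FOLLOW(<params>) = { $, a, t, u }.

{ $, a, t, u }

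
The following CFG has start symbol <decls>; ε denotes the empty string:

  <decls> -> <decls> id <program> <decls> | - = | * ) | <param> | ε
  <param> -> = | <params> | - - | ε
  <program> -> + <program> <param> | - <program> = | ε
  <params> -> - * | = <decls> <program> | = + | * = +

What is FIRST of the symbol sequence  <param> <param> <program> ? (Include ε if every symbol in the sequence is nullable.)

{ *, +, -, =, ε }

Add FIRST(<param>)\{ε} = { *, -, = }; <param> is nullable, continue.
Add FIRST(<param>)\{ε} = { *, -, = }; <param> is nullable, continue.
Add FIRST(<program>)\{ε} = { +, - }; <program> is nullable, continue.
Every symbol is nullable, so include ε.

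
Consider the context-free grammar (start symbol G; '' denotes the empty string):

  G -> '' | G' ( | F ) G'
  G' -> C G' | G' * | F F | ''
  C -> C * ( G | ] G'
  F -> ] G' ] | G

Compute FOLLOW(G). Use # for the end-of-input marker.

G is the start symbol, so # ∈ FOLLOW(G).
In C -> C * ( G: G is at the end, add FOLLOW(C) = { #, (, ), *, ] }.
In F -> G: G is at the end, add FOLLOW(F) = { #, (, ), *, ] }.
Union: FOLLOW(G) = { #, (, ), *, ] }.

{ #, (, ), *, ] }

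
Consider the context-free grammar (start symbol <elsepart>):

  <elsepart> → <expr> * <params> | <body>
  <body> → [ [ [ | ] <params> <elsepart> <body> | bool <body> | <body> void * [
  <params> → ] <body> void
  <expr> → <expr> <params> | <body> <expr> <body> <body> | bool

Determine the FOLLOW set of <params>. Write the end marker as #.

In <elsepart> → <expr> * <params>: <params> is at the end, add FOLLOW(<elsepart>) = { #, [, ], bool }.
In <body> → ] <params> <elsepart> <body>: add FIRST(<elsepart> <body>) = { [, ], bool }.
In <expr> → <expr> <params>: <params> is at the end, add FOLLOW(<expr>) = { *, [, ], bool }.
Union: FOLLOW(<params>) = { #, *, [, ], bool }.

{ #, *, [, ], bool }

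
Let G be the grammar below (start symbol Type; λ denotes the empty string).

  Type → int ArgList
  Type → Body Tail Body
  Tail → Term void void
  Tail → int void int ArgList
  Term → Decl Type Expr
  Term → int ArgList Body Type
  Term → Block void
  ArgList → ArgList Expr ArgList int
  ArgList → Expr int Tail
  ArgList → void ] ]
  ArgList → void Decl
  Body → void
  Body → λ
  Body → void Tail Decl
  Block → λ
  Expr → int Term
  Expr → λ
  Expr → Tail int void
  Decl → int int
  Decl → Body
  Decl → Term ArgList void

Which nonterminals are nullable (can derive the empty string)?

{ Block, Body, Decl, Expr }

Directly nullable (have an λ-production): Body, Block, Expr.
Decl → Body with every symbol nullable, so Decl is nullable.
No other nonterminal has a production whose RHS symbols are all nullable.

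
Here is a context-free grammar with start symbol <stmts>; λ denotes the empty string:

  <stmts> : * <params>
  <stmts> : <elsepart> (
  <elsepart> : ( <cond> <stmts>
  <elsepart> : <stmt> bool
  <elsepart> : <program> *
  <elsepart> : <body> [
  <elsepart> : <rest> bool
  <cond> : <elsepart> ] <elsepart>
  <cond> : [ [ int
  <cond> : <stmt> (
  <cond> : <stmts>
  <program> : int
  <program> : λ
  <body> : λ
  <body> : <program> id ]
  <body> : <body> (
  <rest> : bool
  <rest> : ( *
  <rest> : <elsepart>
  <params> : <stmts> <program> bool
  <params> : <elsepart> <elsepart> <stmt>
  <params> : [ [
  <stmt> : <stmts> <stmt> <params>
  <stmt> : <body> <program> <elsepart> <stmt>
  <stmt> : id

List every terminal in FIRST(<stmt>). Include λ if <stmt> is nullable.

From <stmt> : <stmts> <stmt> <params>: add FIRST(<stmts>) = { (, *, [, bool, id, int }.
From <stmt> : <body> <program> <elsepart> <stmt>: <body>, <program> nullable, take FIRST(<body>) ∪ FIRST(<program>) ∪ FIRST(<elsepart>) = { (, *, [, bool, id, int }.
<stmt> : id contributes {id}.
Union: FIRST(<stmt>) = { (, *, [, bool, id, int }.

{ (, *, [, bool, id, int }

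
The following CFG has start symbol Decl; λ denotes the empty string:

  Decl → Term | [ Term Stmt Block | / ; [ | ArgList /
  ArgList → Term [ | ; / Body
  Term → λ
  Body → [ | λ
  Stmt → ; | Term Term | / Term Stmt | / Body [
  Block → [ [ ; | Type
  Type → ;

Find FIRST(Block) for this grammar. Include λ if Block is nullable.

Block → [ [ ; contributes {[}.
From Block → Type: add FIRST(Type) = { ; }.
Union: FIRST(Block) = { ;, [ }.

{ ;, [ }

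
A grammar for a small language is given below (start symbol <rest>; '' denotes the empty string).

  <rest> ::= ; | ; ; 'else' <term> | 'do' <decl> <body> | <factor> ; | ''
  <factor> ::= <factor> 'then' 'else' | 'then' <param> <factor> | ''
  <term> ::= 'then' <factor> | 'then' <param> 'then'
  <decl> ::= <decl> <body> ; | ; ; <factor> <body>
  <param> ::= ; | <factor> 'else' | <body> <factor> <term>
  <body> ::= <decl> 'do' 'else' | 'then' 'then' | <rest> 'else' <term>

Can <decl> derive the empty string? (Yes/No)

No

Nullable nonterminals: <factor>, <rest>.
No production of <decl> has an RHS whose symbols are all nullable, so <decl> is not nullable.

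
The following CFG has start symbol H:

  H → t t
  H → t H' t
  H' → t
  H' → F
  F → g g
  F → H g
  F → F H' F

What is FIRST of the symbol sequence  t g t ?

t is a terminal; add {t} and stop.

{ t }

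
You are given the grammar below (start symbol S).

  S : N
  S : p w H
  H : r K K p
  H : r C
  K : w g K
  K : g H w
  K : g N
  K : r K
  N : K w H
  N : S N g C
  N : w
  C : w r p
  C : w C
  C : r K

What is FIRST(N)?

{ g, p, r, w }

From N : K w H: add FIRST(K) = { g, r, w }.
From N : S N g C: add FIRST(S) = { g, p, r, w }.
N : w contributes {w}.
Union: FIRST(N) = { g, p, r, w }.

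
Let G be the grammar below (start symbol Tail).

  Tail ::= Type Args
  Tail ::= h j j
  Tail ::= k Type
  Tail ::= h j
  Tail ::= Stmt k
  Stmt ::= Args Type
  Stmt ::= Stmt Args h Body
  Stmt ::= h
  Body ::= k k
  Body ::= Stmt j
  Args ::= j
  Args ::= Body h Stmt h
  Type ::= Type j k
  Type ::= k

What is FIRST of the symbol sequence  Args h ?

{ h, j, k }

Add FIRST(Args) = { h, j, k }; Args is not nullable, stop.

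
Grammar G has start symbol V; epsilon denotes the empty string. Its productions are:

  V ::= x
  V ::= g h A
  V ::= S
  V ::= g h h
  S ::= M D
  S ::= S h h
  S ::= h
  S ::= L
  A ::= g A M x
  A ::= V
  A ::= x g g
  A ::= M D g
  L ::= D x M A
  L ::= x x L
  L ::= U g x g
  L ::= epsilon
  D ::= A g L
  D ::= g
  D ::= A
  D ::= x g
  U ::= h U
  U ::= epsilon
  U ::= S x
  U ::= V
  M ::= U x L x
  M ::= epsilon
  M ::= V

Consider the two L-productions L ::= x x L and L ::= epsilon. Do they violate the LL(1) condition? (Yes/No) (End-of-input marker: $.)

Yes

FIRST(x x L) = { x } and FIRST(epsilon) = { epsilon }.
The second alternative is nullable and FOLLOW(L) = { $, g, h, x } shares x with FIRST of the first — conflict.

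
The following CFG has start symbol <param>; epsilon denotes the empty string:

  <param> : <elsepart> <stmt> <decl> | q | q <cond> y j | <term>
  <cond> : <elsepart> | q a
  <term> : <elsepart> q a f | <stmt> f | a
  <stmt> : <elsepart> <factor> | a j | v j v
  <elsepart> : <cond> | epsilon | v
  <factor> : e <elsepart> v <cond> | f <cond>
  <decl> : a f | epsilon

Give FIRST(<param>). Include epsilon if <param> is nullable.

{ a, e, f, q, v }

From <param> : <elsepart> <stmt> <decl>: <elsepart> nullable, take FIRST(<elsepart>) ∪ FIRST(<stmt>) = { a, e, f, q, v }.
<param> : q contributes {q}.
<param> : q <cond> y j contributes {q}.
From <param> : <term>: add FIRST(<term>) = { a, e, f, q, v }.
Union: FIRST(<param>) = { a, e, f, q, v }.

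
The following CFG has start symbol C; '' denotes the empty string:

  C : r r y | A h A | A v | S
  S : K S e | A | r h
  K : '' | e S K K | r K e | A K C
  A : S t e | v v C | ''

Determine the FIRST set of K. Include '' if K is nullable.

{ e, h, r, t, v, '' }

K : '' contributes ''.
K : e S K K contributes {e}.
K : r K e contributes {r}.
From K : A K C: A, K, C nullable, take FIRST(A) ∪ FIRST(K) ∪ FIRST(C) = { e, h, r, t, v }; also '' since the whole RHS is nullable.
Union: FIRST(K) = { e, h, r, t, v, '' }.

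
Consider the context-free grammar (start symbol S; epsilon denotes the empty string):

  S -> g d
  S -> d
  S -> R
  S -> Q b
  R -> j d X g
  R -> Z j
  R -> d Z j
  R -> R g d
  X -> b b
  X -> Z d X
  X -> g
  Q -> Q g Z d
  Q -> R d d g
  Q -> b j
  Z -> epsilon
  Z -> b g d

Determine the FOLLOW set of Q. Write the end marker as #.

{ b, g }

In S -> Q b: add FIRST(b) = { b }.
In Q -> Q g Z d: add FIRST(g Z d) = { g }.
Union: FOLLOW(Q) = { b, g }.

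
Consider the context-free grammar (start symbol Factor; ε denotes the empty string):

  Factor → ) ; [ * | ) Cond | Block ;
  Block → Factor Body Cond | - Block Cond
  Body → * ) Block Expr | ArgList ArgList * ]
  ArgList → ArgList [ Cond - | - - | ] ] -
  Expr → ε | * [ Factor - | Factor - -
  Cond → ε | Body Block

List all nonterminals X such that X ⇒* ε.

Directly nullable (have an ε-production): Expr, Cond.
No other nonterminal has a production whose RHS symbols are all nullable.

{ Cond, Expr }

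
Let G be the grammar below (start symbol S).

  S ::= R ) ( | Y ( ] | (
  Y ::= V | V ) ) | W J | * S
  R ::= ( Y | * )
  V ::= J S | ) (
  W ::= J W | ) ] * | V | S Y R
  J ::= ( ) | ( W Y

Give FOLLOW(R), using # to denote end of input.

{ (, ), * }

In S ::= R ) (: add FIRST() () = { ) }.
In W ::= S Y R: R is at the end, add FOLLOW(W) = { (, ), * }.
Union: FOLLOW(R) = { (, ), * }.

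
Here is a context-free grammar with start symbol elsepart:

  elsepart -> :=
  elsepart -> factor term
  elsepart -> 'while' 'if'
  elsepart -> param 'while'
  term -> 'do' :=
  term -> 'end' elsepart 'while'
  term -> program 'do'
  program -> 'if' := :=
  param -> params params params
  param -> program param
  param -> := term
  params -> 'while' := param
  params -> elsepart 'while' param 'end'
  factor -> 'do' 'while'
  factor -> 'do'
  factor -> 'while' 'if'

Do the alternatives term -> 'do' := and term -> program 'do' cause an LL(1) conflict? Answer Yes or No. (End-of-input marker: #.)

No

FIRST('do' :=) = { 'do' } and FIRST(program 'do') = { 'if' }.
The FIRST sets are disjoint and neither alternative is nullable — no conflict.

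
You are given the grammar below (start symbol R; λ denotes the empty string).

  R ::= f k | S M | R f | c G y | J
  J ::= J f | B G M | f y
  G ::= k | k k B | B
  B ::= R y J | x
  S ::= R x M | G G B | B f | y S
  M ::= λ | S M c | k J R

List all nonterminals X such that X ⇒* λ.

{ M }

Directly nullable (have an λ-production): M.
No other nonterminal has a production whose RHS symbols are all nullable.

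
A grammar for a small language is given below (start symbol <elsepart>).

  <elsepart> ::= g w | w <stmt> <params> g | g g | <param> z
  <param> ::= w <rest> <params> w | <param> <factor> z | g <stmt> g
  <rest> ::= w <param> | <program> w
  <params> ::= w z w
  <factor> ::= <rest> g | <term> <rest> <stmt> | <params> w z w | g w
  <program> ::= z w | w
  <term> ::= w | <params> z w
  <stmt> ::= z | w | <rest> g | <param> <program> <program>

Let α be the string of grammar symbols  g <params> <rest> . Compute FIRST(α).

{ g }

g is a terminal; add {g} and stop.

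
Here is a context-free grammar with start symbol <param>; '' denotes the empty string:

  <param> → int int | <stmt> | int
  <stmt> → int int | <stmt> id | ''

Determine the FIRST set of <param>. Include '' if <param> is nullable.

<param> → int int contributes {int}.
From <param> → <stmt>: add FIRST(<stmt>) = { id, int, '' } (including '' since <stmt> is nullable).
<param> → int contributes {int}.
Union: FIRST(<param>) = { id, int, '' }.

{ id, int, '' }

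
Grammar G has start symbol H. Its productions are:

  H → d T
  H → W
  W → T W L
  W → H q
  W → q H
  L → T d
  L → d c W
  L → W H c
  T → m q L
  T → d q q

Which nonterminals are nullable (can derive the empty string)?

{ } (none)

No nonterminal has an empty production or an RHS whose symbols are all nullable.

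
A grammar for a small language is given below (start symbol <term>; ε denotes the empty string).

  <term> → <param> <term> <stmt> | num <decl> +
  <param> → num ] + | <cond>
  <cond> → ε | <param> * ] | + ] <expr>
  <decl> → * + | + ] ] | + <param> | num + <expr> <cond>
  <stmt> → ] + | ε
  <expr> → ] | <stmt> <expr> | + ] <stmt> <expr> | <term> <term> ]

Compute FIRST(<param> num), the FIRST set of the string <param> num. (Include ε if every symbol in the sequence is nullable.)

Add FIRST(<param>)\{ε} = { *, +, num }; <param> is nullable, continue.
num is a terminal; add {num} and stop.

{ *, +, num }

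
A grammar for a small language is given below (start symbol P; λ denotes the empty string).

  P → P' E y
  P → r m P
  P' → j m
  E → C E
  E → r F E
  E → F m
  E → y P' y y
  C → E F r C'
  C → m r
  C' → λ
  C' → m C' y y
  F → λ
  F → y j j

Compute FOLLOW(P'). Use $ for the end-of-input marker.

{ m, r, y }

In P → P' E y: add FIRST(E y) = { m, r, y }.
In E → y P' y y: add FIRST(y y) = { y }.
Union: FOLLOW(P') = { m, r, y }.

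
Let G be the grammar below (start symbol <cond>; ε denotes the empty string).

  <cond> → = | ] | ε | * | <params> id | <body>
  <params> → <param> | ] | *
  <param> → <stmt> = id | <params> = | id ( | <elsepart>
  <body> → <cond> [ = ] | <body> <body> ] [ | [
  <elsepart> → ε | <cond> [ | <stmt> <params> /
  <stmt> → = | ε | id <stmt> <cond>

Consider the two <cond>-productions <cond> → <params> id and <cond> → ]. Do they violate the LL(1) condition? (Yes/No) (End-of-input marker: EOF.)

FIRST(<params> id) = { *, /, =, [, ], id } and FIRST(]) = { ] }.
Both contain ], so the two alternatives are not disjoint — LL(1) conflict.

Yes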